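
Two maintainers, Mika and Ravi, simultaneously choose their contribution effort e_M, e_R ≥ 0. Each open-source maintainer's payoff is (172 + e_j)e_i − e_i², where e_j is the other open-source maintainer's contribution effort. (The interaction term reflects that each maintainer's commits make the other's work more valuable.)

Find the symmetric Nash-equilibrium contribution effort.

172

Mika's payoff is (172 + e_R)e_M − e_M².
∂π/∂e_M = 172 + e_R − 2e_M = 0, so e_M = 86 + 0.5e_R.
Setting e_M = e_R in the reaction function: e_M = 86 + 0.5e_M, so e_M = 86 / 0.5 = 172.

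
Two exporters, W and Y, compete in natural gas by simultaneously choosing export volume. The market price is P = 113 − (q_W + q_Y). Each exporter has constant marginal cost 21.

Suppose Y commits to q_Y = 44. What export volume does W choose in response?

24

Exporter W's profit: π = q_W(113 − (q_W + q_Y)) − 21q_W.
∂π/∂q_W = 92 − 2q_W − q_Y = 0, so q_W = 46 − 0.5q_Y.
At q_Y = 44: q_W = 46 − 0.5·44 = 24.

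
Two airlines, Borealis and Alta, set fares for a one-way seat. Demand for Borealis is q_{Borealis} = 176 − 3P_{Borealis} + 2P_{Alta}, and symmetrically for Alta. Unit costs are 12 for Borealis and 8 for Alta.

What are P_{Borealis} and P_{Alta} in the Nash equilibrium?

52.25, 50.75

Borealis's profit: π = (P_{Borealis} − 12)(176 − 3P_{Borealis} + 2P_{Alta}).
∂π/∂P_{Borealis} = 212 − 6P_{Borealis} + 2P_{Alta} = 0 ⇒ P_{Borealis} = 106/3 + (1/3)P_{Alta}.
Similarly P_{Alta} = 100/3 + (1/3)P_{Borealis}.
Substituting the second reaction function into the first: P_{Borealis} = 106/3 + (1/3)(100/3 + (1/3)P_{Borealis}), which gives (8/9)P_{Borealis} = 418/9 ⇒ P_{Borealis} = 52.25.
Then P_{Alta} = 100/3 + (1/3)·52.25 = 50.75.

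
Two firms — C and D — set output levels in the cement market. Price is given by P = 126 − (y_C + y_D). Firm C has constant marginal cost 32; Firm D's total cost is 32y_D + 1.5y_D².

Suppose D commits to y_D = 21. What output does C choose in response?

36.5

Firm C's profit: π = y_C(126 − (y_C + y_D)) − 32y_C.
∂π/∂y_C = 94 − 2y_C − y_D = 0, so y_C = 47 − 0.5y_D.
At y_D = 21: y_C = 47 − 0.5·21 = 36.5.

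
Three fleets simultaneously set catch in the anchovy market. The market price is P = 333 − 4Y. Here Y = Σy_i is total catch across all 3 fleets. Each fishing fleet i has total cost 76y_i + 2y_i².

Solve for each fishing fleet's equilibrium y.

A representative fishing fleet's profit is π_i = y_i(333 − 4Y) − 76y_i − 2y_i², with Y = y_i + Σ_{j≠i} y_j.
First-order condition: 257 − 12y_i − 4Σ_{j≠i} y_j = 0.
In a symmetric equilibrium every fishing fleet chooses the same y, so Σ_{j≠i} y_j = 2y. The condition becomes 257 − 20y = 0, giving y = 257/20 = 12.85.

12.85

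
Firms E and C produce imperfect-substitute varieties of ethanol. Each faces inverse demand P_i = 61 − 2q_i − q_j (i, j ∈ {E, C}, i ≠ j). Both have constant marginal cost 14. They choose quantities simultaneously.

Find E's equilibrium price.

Firm E's profit: π = q_E(61 − 2q_E − q_C) − 14q_E.
∂π/∂q_E = 47 − 4q_E − q_C = 0 ⇒ q_E = 11.75 − 0.25q_C.
The game is symmetric, so in equilibrium q_C = q_E: the reaction function gives 1.25q_E = 11.75, hence q_E = 9.4.
P_E = 61 − 2·9.4 − 9.4 = 32.8.

32.8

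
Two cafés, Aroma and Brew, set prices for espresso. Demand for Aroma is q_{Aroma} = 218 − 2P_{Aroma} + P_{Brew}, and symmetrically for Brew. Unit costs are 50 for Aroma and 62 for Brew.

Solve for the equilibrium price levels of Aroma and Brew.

Aroma's profit: π = (P_{Aroma} − 50)(218 − 2P_{Aroma} + P_{Brew}).
∂π/∂P_{Aroma} = 318 − 4P_{Aroma} + P_{Brew} = 0 ⇒ P_{Aroma} = 79.5 + 0.25P_{Brew}.
Similarly P_{Brew} = 85.5 + 0.25P_{Aroma}.
Plugging P_{Brew} into Aroma's best response: P_{Aroma} = 79.5 + 0.25(85.5 + 0.25P_{Aroma}) ⇒ 0.9375P_{Aroma} = 100.875, so P_{Aroma} = 107.6.
Then P_{Brew} = 85.5 + 0.25·107.6 = 112.4.

107.6, 112.4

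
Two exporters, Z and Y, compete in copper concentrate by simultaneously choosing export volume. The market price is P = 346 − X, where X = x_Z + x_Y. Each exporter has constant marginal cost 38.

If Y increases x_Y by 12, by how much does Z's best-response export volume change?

Exporter Z's profit: π = x_Z(346 − (x_Z + x_Y)) − 38x_Z.
∂π/∂x_Z = 308 − 2x_Z − x_Y = 0, so x_Z = 154 − 0.5x_Y.
The reaction-function slope is −0.5, so a 12-unit rise in x_Y moves x_Z by −0.5 × 12 = −6. Z's best response falls — the actions are strategic substitutes.

-6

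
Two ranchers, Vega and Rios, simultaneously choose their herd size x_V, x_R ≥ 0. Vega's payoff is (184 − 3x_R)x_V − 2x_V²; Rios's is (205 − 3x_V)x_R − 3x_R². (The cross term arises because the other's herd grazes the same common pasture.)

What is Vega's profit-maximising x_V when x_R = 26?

26.5

Expanding Vega's payoff: 184x_V − 3x_Rx_V − 2x_V².
∂π/∂x_V = 184 − 3x_R − 4x_V = 0, so x_V = 46 − 0.75x_R.
At x_R = 26: x_V = 46 − 0.75·26 = 26.5.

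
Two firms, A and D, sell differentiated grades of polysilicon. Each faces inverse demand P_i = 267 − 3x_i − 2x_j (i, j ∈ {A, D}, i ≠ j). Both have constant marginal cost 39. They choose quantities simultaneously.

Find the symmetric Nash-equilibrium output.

28.5

Firm A's profit: π = x_A(267 − 3x_A − 2x_D) − 39x_A.
∂π/∂x_A = 228 − 6x_A − 2x_D = 0 ⇒ x_A = 38 − (1/3)x_D.
Setting x_A = x_D in the reaction function: x_A = 38 − (1/3)x_A, so x_A = 38 / (4/3) = 28.5.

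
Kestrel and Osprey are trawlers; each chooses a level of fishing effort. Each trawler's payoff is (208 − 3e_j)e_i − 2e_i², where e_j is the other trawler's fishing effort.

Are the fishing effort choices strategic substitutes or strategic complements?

Kestrel's payoff is (208 − 3e_O)e_K − 2e_K².
∂π/∂e_K = 208 − 3e_O − 4e_K = 0, so e_K = 52 − 0.75e_O.
The best-response slope de_K/de_O = −0.75 < 0: the reaction function is downward-sloping, so the choices are strategic substitutes.

strategic substitutes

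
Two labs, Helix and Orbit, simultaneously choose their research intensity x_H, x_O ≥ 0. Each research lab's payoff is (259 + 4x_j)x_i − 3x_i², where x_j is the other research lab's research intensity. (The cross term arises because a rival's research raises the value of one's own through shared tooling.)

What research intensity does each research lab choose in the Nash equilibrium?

129.5

Helix's payoff is (259 + 4x_O)x_H − 3x_H².
∂π/∂x_H = 259 + 4x_O − 6x_H = 0, so x_H = 259/6 + (2/3)x_O.
Setting x_H = x_O in the reaction function: x_H = 259/6 + (2/3)x_H, so x_H = (259/6) / (1/3) = 129.5.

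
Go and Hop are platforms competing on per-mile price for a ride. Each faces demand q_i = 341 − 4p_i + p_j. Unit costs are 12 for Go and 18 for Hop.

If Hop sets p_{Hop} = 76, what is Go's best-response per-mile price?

Go's profit: π = (p_{Go} − 12)(341 − 4p_{Go} + p_{Hop}).
∂π/∂p_{Go} = 389 − 8p_{Go} + p_{Hop} = 0 ⇒ p_{Go} = 48.625 + 0.125p_{Hop}.
At p_{Hop} = 76: p_{Go} = 48.625 + 0.125·76 = 58.125.

58.125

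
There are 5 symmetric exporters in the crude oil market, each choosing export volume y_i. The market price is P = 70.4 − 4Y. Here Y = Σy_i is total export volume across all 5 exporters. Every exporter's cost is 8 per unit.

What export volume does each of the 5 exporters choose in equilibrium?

A representative exporter's profit is π_i = y_i(70.4 − 4Y) − 8y_i, with Y = y_i + Σ_{j≠i} y_j.
First-order condition: 62.4 − 8y_i − 4Σ_{j≠i} y_j = 0.
Imposing symmetry (y_j = y for all j) turns Σ_{j≠i} y_j into 4y, so 62.4 = 24y and y = 2.6.

2.6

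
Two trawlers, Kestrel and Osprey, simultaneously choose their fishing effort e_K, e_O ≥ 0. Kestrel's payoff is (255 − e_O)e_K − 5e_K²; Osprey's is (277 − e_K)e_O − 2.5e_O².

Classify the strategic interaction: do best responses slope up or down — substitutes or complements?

Expanding Kestrel's payoff: 255e_K − e_Oe_K − 5e_K².
∂π/∂e_K = 255 − e_O − 10e_K = 0, so e_K = 25.5 − 0.1e_O.
The best-response slope de_K/de_O = −0.1 < 0: the reaction function is downward-sloping, so the choices are strategic substitutes.

strategic substitutes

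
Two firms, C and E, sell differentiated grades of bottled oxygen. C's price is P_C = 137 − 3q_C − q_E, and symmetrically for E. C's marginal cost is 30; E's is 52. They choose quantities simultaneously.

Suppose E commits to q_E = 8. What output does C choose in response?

16.5

Firm C's profit: π = q_C(137 − 3q_C − q_E) − 30q_C.
∂π/∂q_C = 107 − 6q_C − q_E = 0 ⇒ q_C = 107/6 − (1/6)q_E.
At q_E = 8: q_C = 107/6 − (1/6)·8 = 16.5.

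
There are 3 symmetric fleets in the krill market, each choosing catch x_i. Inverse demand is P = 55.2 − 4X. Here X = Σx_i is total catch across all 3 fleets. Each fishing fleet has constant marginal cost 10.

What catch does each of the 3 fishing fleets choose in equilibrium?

2.825

A representative fishing fleet's profit is π_i = x_i(55.2 − 4X) − 10x_i, with X = x_i + Σ_{j≠i} x_j.
First-order condition: 45.2 − 8x_i − 4Σ_{j≠i} x_j = 0.
With identical fishing fleets, set every x_j = x: then 45.2 − 8x − 8x = 0, i.e. x = 45.2/16 = 2.825.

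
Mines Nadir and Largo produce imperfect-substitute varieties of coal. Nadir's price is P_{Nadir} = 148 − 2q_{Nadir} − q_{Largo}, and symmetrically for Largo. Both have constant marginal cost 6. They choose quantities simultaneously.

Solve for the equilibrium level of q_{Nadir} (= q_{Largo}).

28.4

Mine Nadir's profit: π = q_{Nadir}(148 − 2q_{Nadir} − q_{Largo}) − 6q_{Nadir}.
∂π/∂q_{Nadir} = 142 − 4q_{Nadir} − q_{Largo} = 0 ⇒ q_{Nadir} = 35.5 − 0.25q_{Largo}.
The game is symmetric, so in equilibrium q_{Largo} = q_{Nadir}: the reaction function gives 1.25q_{Nadir} = 35.5, hence q_{Nadir} = 28.4.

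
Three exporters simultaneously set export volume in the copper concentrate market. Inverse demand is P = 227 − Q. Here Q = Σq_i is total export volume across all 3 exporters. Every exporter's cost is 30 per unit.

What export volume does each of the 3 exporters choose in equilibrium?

A representative exporter's profit is π_i = q_i(227 − Q) − 30q_i, with Q = q_i + Σ_{j≠i} q_j.
First-order condition: 197 − 2q_i − Σ_{j≠i} q_j = 0.
Imposing symmetry (q_j = q for all j) turns Σ_{j≠i} q_j into 2q, so 197 = 4q and q = 49.25.

49.25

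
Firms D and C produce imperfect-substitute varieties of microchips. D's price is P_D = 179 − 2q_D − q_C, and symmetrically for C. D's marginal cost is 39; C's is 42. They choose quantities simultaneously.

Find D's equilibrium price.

95.4

Firm D's profit: π = q_D(179 − 2q_D − q_C) − 39q_D.
∂π/∂q_D = 140 − 4q_D − q_C = 0 ⇒ q_D = 35 − 0.25q_C.
Similarly q_C = 34.25 − 0.25q_D.
Substituting the second reaction function into the first: q_D = 35 − 0.25(34.25 − 0.25q_D), which gives 0.9375q_D = 26.4375 ⇒ q_D = 28.2.
Then q_C = 34.25 − 0.25·28.2 = 27.2.
P_D = 179 − 2·28.2 − 27.2 = 95.4.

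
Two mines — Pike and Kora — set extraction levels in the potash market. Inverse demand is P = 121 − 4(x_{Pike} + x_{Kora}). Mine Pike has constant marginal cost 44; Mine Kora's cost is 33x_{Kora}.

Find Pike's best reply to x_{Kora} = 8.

Mine Pike's profit: π = x_{Pike}(121 − 4(x_{Pike} + x_{Kora})) − 44x_{Pike}.
∂π/∂x_{Pike} = 77 − 8x_{Pike} − 4x_{Kora} = 0, so x_{Pike} = 9.625 − 0.5x_{Kora}.
At x_{Kora} = 8: x_{Pike} = 9.625 − 0.5·8 = 5.625.

5.625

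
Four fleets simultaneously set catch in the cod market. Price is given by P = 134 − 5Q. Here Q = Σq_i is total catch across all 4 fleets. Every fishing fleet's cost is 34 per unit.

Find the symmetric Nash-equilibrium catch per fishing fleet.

A representative fishing fleet's profit is π_i = q_i(134 − 5Q) − 34q_i, with Q = q_i + Σ_{j≠i} q_j.
First-order condition: 100 − 10q_i − 5Σ_{j≠i} q_j = 0.
With identical fishing fleets, set every q_j = q: then 100 − 10q − 15q = 0, i.e. q = 100/25 = 4.

4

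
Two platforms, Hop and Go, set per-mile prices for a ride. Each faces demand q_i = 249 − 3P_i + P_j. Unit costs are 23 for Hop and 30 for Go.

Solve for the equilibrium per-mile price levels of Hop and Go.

64.2, 67.2

Hop's profit: π = (P_{Hop} − 23)(249 − 3P_{Hop} + P_{Go}).
∂π/∂P_{Hop} = 318 − 6P_{Hop} + P_{Go} = 0 ⇒ P_{Hop} = 53 + (1/6)P_{Go}.
Similarly P_{Go} = 56.5 + (1/6)P_{Hop}.
Solving the two reaction functions simultaneously: (1 − (1/6)(1/6))P_{Hop} = 53 + (1/6)·56.5, so (35/36)P_{Hop} = 749/12 and P_{Hop} = 64.2.
Then P_{Go} = 56.5 + (1/6)·64.2 = 67.2.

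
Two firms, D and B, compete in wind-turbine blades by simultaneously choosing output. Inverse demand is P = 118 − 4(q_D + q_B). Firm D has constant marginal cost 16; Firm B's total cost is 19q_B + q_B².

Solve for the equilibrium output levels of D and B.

9.75, 6

Firm D's profit: π = q_D(118 − 4(q_D + q_B)) − 16q_D.
∂π/∂q_D = 102 − 8q_D − 4q_B = 0, so q_D = 12.75 − 0.5q_B.
For B: ∂π/∂q_B = 99 − 10q_B − 4q_D = 0 ⇒ q_B = 9.9 − 0.4q_D.
Substituting the second reaction function into the first: q_D = 12.75 − 0.5(9.9 − 0.4q_D), which gives 0.8q_D = 7.8 ⇒ q_D = 9.75.
Then q_B = 9.9 − 0.4·9.75 = 6.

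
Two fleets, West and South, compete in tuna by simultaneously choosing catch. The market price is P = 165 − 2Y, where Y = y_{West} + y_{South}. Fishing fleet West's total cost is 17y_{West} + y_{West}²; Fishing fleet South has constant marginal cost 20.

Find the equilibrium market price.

Fishing fleet West's profit: π = y_{West}(165 − 2(y_{West} + y_{South})) − 17y_{West} − y_{West}².
∂π/∂y_{West} = 148 − 6y_{West} − 2y_{South} = 0, so y_{West} = 74/3 − (1/3)y_{South}.
For South: ∂π/∂y_{South} = 145 − 4y_{South} − 2y_{West} = 0 ⇒ y_{South} = 36.25 − 0.5y_{West}.
Substituting the second reaction function into the first: y_{West} = 74/3 − (1/3)(36.25 − 0.5y_{West}), which gives (5/6)y_{West} = 151/12 ⇒ y_{West} = 15.1.
Then y_{South} = 36.25 − 0.5·15.1 = 28.7.
Equilibrium price: P = 165 − 2·43.8 = 77.4.

77.4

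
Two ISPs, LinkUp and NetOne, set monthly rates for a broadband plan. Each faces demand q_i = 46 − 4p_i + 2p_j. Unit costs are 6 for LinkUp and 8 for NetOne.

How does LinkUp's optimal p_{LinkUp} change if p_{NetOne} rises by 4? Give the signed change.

LinkUp's profit: π = (p_{LinkUp} − 6)(46 − 4p_{LinkUp} + 2p_{NetOne}).
∂π/∂p_{LinkUp} = 70 − 8p_{LinkUp} + 2p_{NetOne} = 0 ⇒ p_{LinkUp} = 8.75 + 0.25p_{NetOne}.
The reaction-function slope is 0.25, so a 4-unit rise in p_{NetOne} moves p_{LinkUp} by 0.25 × 4 = 1. LinkUp's best response rises — the actions are strategic complements.

1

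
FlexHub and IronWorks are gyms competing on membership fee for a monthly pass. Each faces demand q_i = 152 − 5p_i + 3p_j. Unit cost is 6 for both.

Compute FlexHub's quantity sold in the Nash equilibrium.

100

FlexHub's profit: π = (p_{FlexHub} − 6)(152 − 5p_{FlexHub} + 3p_{IronWorks}).
∂π/∂p_{FlexHub} = 182 − 10p_{FlexHub} + 3p_{IronWorks} = 0 ⇒ p_{FlexHub} = 18.2 + 0.3p_{IronWorks}.
By symmetry p_{IronWorks} = p_{FlexHub}; substituting into the reaction function, 0.7p_{FlexHub} = 18.2 and p_{FlexHub} = 26.
q_{FlexHub} = 152 − 5·26 + 3·26 = 100.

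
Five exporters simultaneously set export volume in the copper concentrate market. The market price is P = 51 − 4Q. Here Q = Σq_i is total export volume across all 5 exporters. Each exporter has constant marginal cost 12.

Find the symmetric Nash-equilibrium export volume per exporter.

A representative exporter's profit is π_i = q_i(51 − 4Q) − 12q_i, with Q = q_i + Σ_{j≠i} q_j.
First-order condition: 39 − 8q_i − 4Σ_{j≠i} q_j = 0.
Imposing symmetry (q_j = q for all j) turns Σ_{j≠i} q_j into 4q, so 39 = 24q and q = 1.625.

1.625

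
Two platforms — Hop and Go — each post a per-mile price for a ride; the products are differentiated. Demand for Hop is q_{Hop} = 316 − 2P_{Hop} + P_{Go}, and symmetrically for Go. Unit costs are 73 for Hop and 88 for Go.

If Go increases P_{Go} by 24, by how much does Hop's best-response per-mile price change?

6

Hop's profit: π = (P_{Hop} − 73)(316 − 2P_{Hop} + P_{Go}).
∂π/∂P_{Hop} = 462 − 4P_{Hop} + P_{Go} = 0 ⇒ P_{Hop} = 115.5 + 0.25P_{Go}.
The reaction-function slope is 0.25, so a 24-unit rise in P_{Go} moves P_{Hop} by 0.25 × 24 = 6. Hop's best response rises — the actions are strategic complements.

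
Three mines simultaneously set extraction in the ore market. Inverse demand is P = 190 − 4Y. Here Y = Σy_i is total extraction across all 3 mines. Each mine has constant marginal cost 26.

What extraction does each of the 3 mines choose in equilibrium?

10.25

A representative mine's profit is π_i = y_i(190 − 4Y) − 26y_i, with Y = y_i + Σ_{j≠i} y_j.
First-order condition: 164 − 8y_i − 4Σ_{j≠i} y_j = 0.
With identical mines, set every y_j = y: then 164 − 8y − 8y = 0, i.e. y = 164/16 = 10.25.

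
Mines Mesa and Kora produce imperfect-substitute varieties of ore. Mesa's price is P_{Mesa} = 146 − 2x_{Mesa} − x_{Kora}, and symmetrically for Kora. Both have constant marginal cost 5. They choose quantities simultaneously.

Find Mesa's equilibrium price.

Mine Mesa's profit: π = x_{Mesa}(146 − 2x_{Mesa} − x_{Kora}) − 5x_{Mesa}.
∂π/∂x_{Mesa} = 141 − 4x_{Mesa} − x_{Kora} = 0 ⇒ x_{Mesa} = 35.25 − 0.25x_{Kora}.
The game is symmetric, so in equilibrium x_{Kora} = x_{Mesa}: the reaction function gives 1.25x_{Mesa} = 35.25, hence x_{Mesa} = 28.2.
P_{Mesa} = 146 − 2·28.2 − 28.2 = 61.4.

61.4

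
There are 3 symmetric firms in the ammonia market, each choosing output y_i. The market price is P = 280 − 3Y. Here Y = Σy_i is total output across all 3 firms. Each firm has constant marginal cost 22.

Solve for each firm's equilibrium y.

21.5

A representative firm's profit is π_i = y_i(280 − 3Y) − 22y_i, with Y = y_i + Σ_{j≠i} y_j.
First-order condition: 258 − 6y_i − 3Σ_{j≠i} y_j = 0.
With identical firms, set every y_j = y: then 258 − 6y − 6y = 0, i.e. y = 258/12 = 21.5.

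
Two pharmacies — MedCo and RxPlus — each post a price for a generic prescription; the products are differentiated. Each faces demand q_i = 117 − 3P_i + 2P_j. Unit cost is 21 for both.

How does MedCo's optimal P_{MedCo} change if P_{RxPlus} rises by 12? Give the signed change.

MedCo's profit: π = (P_{MedCo} − 21)(117 − 3P_{MedCo} + 2P_{RxPlus}).
∂π/∂P_{MedCo} = 180 − 6P_{MedCo} + 2P_{RxPlus} = 0 ⇒ P_{MedCo} = 30 + (1/3)P_{RxPlus}.
The reaction-function slope is 1/3, so a 12-unit rise in P_{RxPlus} moves P_{MedCo} by 1/3 × 12 = 4. MedCo's best response rises — the actions are strategic complements.

4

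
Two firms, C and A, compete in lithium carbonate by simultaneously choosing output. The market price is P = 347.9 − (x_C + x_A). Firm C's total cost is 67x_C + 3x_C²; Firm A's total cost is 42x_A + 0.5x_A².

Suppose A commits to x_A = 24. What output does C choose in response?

32.1125

Firm C's profit: π = x_C(347.9 − (x_C + x_A)) − 67x_C − 3x_C².
∂π/∂x_C = 280.9 − 8x_C − x_A = 0, so x_C = 35.1125 − 0.125x_A.
At x_A = 24: x_C = 35.1125 − 0.125·24 = 32.1125.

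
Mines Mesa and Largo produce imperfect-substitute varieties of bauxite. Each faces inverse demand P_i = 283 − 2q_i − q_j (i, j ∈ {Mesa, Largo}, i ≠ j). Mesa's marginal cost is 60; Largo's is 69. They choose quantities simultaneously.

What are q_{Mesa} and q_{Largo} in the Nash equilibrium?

Mine Mesa's profit: π = q_{Mesa}(283 − 2q_{Mesa} − q_{Largo}) − 60q_{Mesa}.
∂π/∂q_{Mesa} = 223 − 4q_{Mesa} − q_{Largo} = 0 ⇒ q_{Mesa} = 55.75 − 0.25q_{Largo}.
Similarly q_{Largo} = 53.5 − 0.25q_{Mesa}.
Plugging q_{Largo} into Mesa's best response: q_{Mesa} = 55.75 − 0.25(53.5 − 0.25q_{Mesa}) ⇒ 0.9375q_{Mesa} = 42.375, so q_{Mesa} = 45.2.
Then q_{Largo} = 53.5 − 0.25·45.2 = 42.2.

45.2, 42.2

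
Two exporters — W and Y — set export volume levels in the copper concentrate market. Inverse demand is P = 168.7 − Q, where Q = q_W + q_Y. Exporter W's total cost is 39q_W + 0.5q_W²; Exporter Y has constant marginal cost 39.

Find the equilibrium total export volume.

77.82

Exporter W's profit: π = q_W(168.7 − (q_W + q_Y)) − 39q_W − 0.5q_W².
∂π/∂q_W = 129.7 − 3q_W − q_Y = 0, so q_W = 1297/30 − (1/3)q_Y.
For Y: ∂π/∂q_Y = 129.7 − 2q_Y − q_W = 0 ⇒ q_Y = 64.85 − 0.5q_W.
Substituting the second reaction function into the first: q_W = 1297/30 − (1/3)(64.85 − 0.5q_W), which gives (5/6)q_W = 1297/60 ⇒ q_W = 25.94.
Then q_Y = 64.85 − 0.5·25.94 = 51.88.
Total export volume: 25.94 + 51.88 = 77.82.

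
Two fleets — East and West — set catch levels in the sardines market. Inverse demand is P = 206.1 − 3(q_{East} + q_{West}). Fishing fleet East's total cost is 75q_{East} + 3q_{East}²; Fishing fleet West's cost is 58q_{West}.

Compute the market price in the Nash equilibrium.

Fishing fleet East's profit: π = q_{East}(206.1 − 3(q_{East} + q_{West})) − 75q_{East} − 3q_{East}².
∂π/∂q_{East} = 131.1 − 12q_{East} − 3q_{West} = 0, so q_{East} = 10.925 − 0.25q_{West}.
For West: ∂π/∂q_{West} = 148.1 − 6q_{West} − 3q_{East} = 0 ⇒ q_{West} = 1481/60 − 0.5q_{East}.
Substituting the second reaction function into the first: q_{East} = 10.925 − 0.25(1481/60 − 0.5q_{East}), which gives 0.875q_{East} = 1141/240 ⇒ q_{East} = 163/30.
Then q_{West} = 1481/60 − 0.5·(163/30) = 659/30.
Equilibrium price: P = 206.1 − 3·27.4 = 123.9.

123.9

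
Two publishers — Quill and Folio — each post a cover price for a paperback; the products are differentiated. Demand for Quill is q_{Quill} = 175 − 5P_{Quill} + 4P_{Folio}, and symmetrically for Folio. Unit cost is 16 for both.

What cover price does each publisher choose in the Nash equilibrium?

Quill's profit: π = (P_{Quill} − 16)(175 − 5P_{Quill} + 4P_{Folio}).
∂π/∂P_{Quill} = 255 − 10P_{Quill} + 4P_{Folio} = 0 ⇒ P_{Quill} = 25.5 + 0.4P_{Folio}.
Setting P_{Quill} = P_{Folio} in the reaction function: P_{Quill} = 25.5 + 0.4P_{Quill}, so P_{Quill} = 25.5 / 0.6 = 42.5.

42.5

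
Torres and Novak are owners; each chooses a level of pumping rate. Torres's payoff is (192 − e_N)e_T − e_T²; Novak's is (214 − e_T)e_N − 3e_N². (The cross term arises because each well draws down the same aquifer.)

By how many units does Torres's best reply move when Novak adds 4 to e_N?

Expanding Torres's payoff: 192e_T − e_Ne_T − e_T².
∂π/∂e_T = 192 − e_N − 2e_T = 0, so e_T = 96 − 0.5e_N.
The reaction-function slope is −0.5, so a 4-unit rise in e_N moves e_T by −0.5 × 4 = −2. Torres's best response falls — the actions are strategic substitutes.

-2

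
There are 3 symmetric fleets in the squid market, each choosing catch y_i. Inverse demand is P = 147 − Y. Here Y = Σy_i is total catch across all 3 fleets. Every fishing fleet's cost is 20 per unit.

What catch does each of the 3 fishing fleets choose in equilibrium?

A representative fishing fleet's profit is π_i = y_i(147 − Y) − 20y_i, with Y = y_i + Σ_{j≠i} y_j.
First-order condition: 127 − 2y_i − Σ_{j≠i} y_j = 0.
In a symmetric equilibrium every fishing fleet chooses the same y, so Σ_{j≠i} y_j = 2y. The condition becomes 127 − 4y = 0, giving y = 127/4 = 31.75.

31.75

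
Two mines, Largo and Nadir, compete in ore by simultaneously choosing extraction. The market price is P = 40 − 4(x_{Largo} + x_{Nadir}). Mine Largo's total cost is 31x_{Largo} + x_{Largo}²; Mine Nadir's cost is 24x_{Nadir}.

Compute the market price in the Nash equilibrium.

31.75

Mine Largo's profit: π = x_{Largo}(40 − 4(x_{Largo} + x_{Nadir})) − 31x_{Largo} − x_{Largo}².
∂π/∂x_{Largo} = 9 − 10x_{Largo} − 4x_{Nadir} = 0, so x_{Largo} = 0.9 − 0.4x_{Nadir}.
For Nadir: ∂π/∂x_{Nadir} = 16 − 8x_{Nadir} − 4x_{Largo} = 0 ⇒ x_{Nadir} = 2 − 0.5x_{Largo}.
Plugging x_{Nadir} into Largo's best response: x_{Largo} = 0.9 − 0.4(2 − 0.5x_{Largo}) ⇒ 0.8x_{Largo} = 0.1, so x_{Largo} = 0.125.
Then x_{Nadir} = 2 − 0.5·0.125 = 1.9375.
Equilibrium price: P = 40 − 4·2.0625 = 31.75.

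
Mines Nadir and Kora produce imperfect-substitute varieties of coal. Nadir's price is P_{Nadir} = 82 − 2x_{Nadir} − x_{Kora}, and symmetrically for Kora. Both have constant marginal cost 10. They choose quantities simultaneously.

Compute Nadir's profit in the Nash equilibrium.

Mine Nadir's profit: π = x_{Nadir}(82 − 2x_{Nadir} − x_{Kora}) − 10x_{Nadir}.
∂π/∂x_{Nadir} = 72 − 4x_{Nadir} − x_{Kora} = 0 ⇒ x_{Nadir} = 18 − 0.25x_{Kora}.
The game is symmetric, so in equilibrium x_{Kora} = x_{Nadir}: the reaction function gives 1.25x_{Nadir} = 18, hence x_{Nadir} = 14.4.
P_{Nadir} = 82 − 2·14.4 − 14.4 = 38.8.
Profit = (38.8 − 10)·14.4 = 414.72.

414.72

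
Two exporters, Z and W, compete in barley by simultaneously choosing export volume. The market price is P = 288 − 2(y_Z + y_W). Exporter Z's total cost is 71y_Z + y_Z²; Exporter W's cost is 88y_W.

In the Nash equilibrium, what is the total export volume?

61.7

Exporter Z's profit: π = y_Z(288 − 2(y_Z + y_W)) − 71y_Z − y_Z².
∂π/∂y_Z = 217 − 6y_Z − 2y_W = 0, so y_Z = 217/6 − (1/3)y_W.
For W: ∂π/∂y_W = 200 − 4y_W − 2y_Z = 0 ⇒ y_W = 50 − 0.5y_Z.
Substituting the second reaction function into the first: y_Z = 217/6 − (1/3)(50 − 0.5y_Z), which gives (5/6)y_Z = 19.5 ⇒ y_Z = 23.4.
Then y_W = 50 − 0.5·23.4 = 38.3.
Total export volume: 23.4 + 38.3 = 61.7.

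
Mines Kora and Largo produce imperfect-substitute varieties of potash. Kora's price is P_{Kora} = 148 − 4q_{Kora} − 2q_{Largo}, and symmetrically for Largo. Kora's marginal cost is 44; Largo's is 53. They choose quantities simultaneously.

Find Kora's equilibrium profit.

Mine Kora's profit: π = q_{Kora}(148 − 4q_{Kora} − 2q_{Largo}) − 44q_{Kora}.
∂π/∂q_{Kora} = 104 − 8q_{Kora} − 2q_{Largo} = 0 ⇒ q_{Kora} = 13 − 0.25q_{Largo}.
Similarly q_{Largo} = 11.875 − 0.25q_{Kora}.
Plugging q_{Largo} into Kora's best response: q_{Kora} = 13 − 0.25(11.875 − 0.25q_{Kora}) ⇒ 0.9375q_{Kora} = 321/32, so q_{Kora} = 10.7.
Then q_{Largo} = 11.875 − 0.25·10.7 = 9.2.
P_{Kora} = 148 − 4·10.7 − 2·9.2 = 86.8.
Profit = (86.8 − 44)·10.7 = 457.96.

457.96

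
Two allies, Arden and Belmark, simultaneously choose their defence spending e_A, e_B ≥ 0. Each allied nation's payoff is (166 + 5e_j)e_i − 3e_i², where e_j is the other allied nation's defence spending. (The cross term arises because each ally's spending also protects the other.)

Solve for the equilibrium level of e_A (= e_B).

Arden's payoff is (166 + 5e_B)e_A − 3e_A².
∂π/∂e_A = 166 + 5e_B − 6e_A = 0, so e_A = 83/3 + (5/6)e_B.
The game is symmetric, so in equilibrium e_B = e_A: the reaction function gives (1/6)e_A = 83/3, hence e_A = 166.

166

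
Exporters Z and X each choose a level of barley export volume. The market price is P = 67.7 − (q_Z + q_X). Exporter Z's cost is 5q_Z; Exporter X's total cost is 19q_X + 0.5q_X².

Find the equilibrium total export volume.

Exporter Z's profit: π = q_Z(67.7 − (q_Z + q_X)) − 5q_Z.
∂π/∂q_Z = 62.7 − 2q_Z − q_X = 0, so q_Z = 31.35 − 0.5q_X.
For X: ∂π/∂q_X = 48.7 − 3q_X − q_Z = 0 ⇒ q_X = 487/30 − (1/3)q_Z.
Plugging q_X into Z's best response: q_Z = 31.35 − 0.5(487/30 − (1/3)q_Z) ⇒ (5/6)q_Z = 697/30, so q_Z = 27.88.
Then q_X = 487/30 − (1/3)·27.88 = 6.94.
Total export volume: 27.88 + 6.94 = 34.82.

34.82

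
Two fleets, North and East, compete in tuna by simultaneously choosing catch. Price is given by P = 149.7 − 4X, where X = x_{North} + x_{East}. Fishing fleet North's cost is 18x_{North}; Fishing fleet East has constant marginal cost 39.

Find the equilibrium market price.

68.9

Fishing fleet North's profit: π = x_{North}(149.7 − 4(x_{North} + x_{East})) − 18x_{North}.
∂π/∂x_{North} = 131.7 − 8x_{North} − 4x_{East} = 0, so x_{North} = 16.4625 − 0.5x_{East}.
By the same steps for East: x_{East} = 13.8375 − 0.5x_{North}.
Plugging x_{East} into North's best response: x_{North} = 16.4625 − 0.5(13.8375 − 0.5x_{North}) ⇒ 0.75x_{North} = 1527/160, so x_{North} = 12.725.
Then x_{East} = 13.8375 − 0.5·12.725 = 7.475.
Equilibrium price: P = 149.7 − 4·20.2 = 68.9.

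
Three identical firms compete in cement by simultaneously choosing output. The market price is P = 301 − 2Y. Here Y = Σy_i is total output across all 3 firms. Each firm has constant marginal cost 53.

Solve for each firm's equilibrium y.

31

A representative firm's profit is π_i = y_i(301 − 2Y) − 53y_i, with Y = y_i + Σ_{j≠i} y_j.
First-order condition: 248 − 4y_i − 2Σ_{j≠i} y_j = 0.
With identical firms, set every y_j = y: then 248 − 4y − 4y = 0, i.e. y = 248/8 = 31.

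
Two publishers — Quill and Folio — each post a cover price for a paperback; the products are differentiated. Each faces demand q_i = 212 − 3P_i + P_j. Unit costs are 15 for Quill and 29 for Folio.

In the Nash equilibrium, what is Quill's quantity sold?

Quill's profit: π = (P_{Quill} − 15)(212 − 3P_{Quill} + P_{Folio}).
∂π/∂P_{Quill} = 257 − 6P_{Quill} + P_{Folio} = 0 ⇒ P_{Quill} = 257/6 + (1/6)P_{Folio}.
Similarly P_{Folio} = 299/6 + (1/6)P_{Quill}.
Solving the two reaction functions simultaneously: (1 − (1/6)(1/6))P_{Quill} = 257/6 + (1/6)·(299/6), so (35/36)P_{Quill} = 1841/36 and P_{Quill} = 52.6.
Then P_{Folio} = 299/6 + (1/6)·52.6 = 58.6.
q_{Quill} = 212 − 3·52.6 + 58.6 = 112.8.

112.8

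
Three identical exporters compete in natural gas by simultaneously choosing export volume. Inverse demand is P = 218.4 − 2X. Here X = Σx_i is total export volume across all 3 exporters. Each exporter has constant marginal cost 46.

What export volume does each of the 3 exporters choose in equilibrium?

21.55

A representative exporter's profit is π_i = x_i(218.4 − 2X) − 46x_i, with X = x_i + Σ_{j≠i} x_j.
First-order condition: 172.4 − 4x_i − 2Σ_{j≠i} x_j = 0.
Imposing symmetry (x_j = x for all j) turns Σ_{j≠i} x_j into 2x, so 172.4 = 8x and x = 21.55.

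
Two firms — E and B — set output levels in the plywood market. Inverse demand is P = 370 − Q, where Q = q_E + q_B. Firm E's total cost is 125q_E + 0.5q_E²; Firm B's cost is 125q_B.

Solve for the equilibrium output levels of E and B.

49, 98

Firm E's profit: π = q_E(370 − (q_E + q_B)) − 125q_E − 0.5q_E².
∂π/∂q_E = 245 − 3q_E − q_B = 0, so q_E = 245/3 − (1/3)q_B.
For B: ∂π/∂q_B = 245 − 2q_B − q_E = 0 ⇒ q_B = 122.5 − 0.5q_E.
Solving the two reaction functions simultaneously: (1 − (−1/3)(−0.5))q_E = 245/3 − (1/3)·122.5, so (5/6)q_E = 245/6 and q_E = 49.
Then q_B = 122.5 − 0.5·49 = 98.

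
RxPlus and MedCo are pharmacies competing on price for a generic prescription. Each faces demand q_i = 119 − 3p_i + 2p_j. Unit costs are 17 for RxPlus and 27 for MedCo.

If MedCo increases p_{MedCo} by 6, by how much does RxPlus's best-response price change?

2

RxPlus's profit: π = (p_{RxPlus} − 17)(119 − 3p_{RxPlus} + 2p_{MedCo}).
∂π/∂p_{RxPlus} = 170 − 6p_{RxPlus} + 2p_{MedCo} = 0 ⇒ p_{RxPlus} = 85/3 + (1/3)p_{MedCo}.
The reaction-function slope is 1/3, so a 6-unit rise in p_{MedCo} moves p_{RxPlus} by 1/3 × 6 = 2. RxPlus's best response rises — the actions are strategic complements.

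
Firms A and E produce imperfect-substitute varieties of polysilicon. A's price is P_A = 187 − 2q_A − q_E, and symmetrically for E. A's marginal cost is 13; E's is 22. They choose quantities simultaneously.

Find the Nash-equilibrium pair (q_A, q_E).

Firm A's profit: π = q_A(187 − 2q_A − q_E) − 13q_A.
∂π/∂q_A = 174 − 4q_A − q_E = 0 ⇒ q_A = 43.5 − 0.25q_E.
Similarly q_E = 41.25 − 0.25q_A.
Plugging q_E into A's best response: q_A = 43.5 − 0.25(41.25 − 0.25q_A) ⇒ 0.9375q_A = 33.1875, so q_A = 35.4.
Then q_E = 41.25 − 0.25·35.4 = 32.4.

35.4, 32.4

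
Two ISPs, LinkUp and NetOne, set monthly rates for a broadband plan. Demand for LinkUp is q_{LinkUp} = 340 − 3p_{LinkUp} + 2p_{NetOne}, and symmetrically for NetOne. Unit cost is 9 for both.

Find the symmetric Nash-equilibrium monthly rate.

LinkUp's profit: π = (p_{LinkUp} − 9)(340 − 3p_{LinkUp} + 2p_{NetOne}).
∂π/∂p_{LinkUp} = 367 − 6p_{LinkUp} + 2p_{NetOne} = 0 ⇒ p_{LinkUp} = 367/6 + (1/3)p_{NetOne}.
The game is symmetric, so in equilibrium p_{NetOne} = p_{LinkUp}: the reaction function gives (2/3)p_{LinkUp} = 367/6, hence p_{LinkUp} = 91.75.

91.75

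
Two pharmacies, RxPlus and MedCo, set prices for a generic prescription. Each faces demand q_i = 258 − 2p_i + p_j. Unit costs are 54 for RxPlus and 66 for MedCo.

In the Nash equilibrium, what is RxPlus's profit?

RxPlus's profit: π = (p_{RxPlus} − 54)(258 − 2p_{RxPlus} + p_{MedCo}).
∂π/∂p_{RxPlus} = 366 − 4p_{RxPlus} + p_{MedCo} = 0 ⇒ p_{RxPlus} = 91.5 + 0.25p_{MedCo}.
Similarly p_{MedCo} = 97.5 + 0.25p_{RxPlus}.
Plugging p_{MedCo} into RxPlus's best response: p_{RxPlus} = 91.5 + 0.25(97.5 + 0.25p_{RxPlus}) ⇒ 0.9375p_{RxPlus} = 115.875, so p_{RxPlus} = 123.6.
Then p_{MedCo} = 97.5 + 0.25·123.6 = 128.4.
q_{RxPlus} = 258 − 2·123.6 + 128.4 = 139.2.
Profit = (123.6 − 54)·139.2 = 9688.32.

9688.32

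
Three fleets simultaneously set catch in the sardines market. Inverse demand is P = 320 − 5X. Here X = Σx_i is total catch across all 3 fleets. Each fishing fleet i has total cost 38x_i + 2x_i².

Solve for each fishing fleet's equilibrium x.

A representative fishing fleet's profit is π_i = x_i(320 − 5X) − 38x_i − 2x_i², with X = x_i + Σ_{j≠i} x_j.
First-order condition: 282 − 14x_i − 5Σ_{j≠i} x_j = 0.
In a symmetric equilibrium every fishing fleet chooses the same x, so Σ_{j≠i} x_j = 2x. The condition becomes 282 − 24x = 0, giving x = 282/24 = 11.75.

11.75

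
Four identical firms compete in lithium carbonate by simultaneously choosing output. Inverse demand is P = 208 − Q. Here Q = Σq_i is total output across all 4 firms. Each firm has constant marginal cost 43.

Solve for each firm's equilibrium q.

A representative firm's profit is π_i = q_i(208 − Q) − 43q_i, with Q = q_i + Σ_{j≠i} q_j.
First-order condition: 165 − 2q_i − Σ_{j≠i} q_j = 0.
With identical firms, set every q_j = q: then 165 − 2q − 3q = 0, i.e. q = 165/5 = 33.

33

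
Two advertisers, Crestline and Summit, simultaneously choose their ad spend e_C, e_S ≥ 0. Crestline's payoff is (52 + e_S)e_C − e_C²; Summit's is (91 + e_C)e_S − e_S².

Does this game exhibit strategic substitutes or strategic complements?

strategic complements

Expanding Crestline's payoff: 52e_C + e_Se_C − e_C².
∂π/∂e_C = 52 + e_S − 2e_C = 0, so e_C = 26 + 0.5e_S.
The best-response slope de_C/de_S = 0.5 > 0: the reaction function is upward-sloping, so the choices are strategic complements.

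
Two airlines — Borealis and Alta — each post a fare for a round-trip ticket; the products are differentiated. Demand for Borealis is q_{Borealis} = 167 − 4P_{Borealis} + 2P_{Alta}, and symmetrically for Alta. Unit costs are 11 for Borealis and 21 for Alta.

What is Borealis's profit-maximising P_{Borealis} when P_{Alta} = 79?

Borealis's profit: π = (P_{Borealis} − 11)(167 − 4P_{Borealis} + 2P_{Alta}).
∂π/∂P_{Borealis} = 211 − 8P_{Borealis} + 2P_{Alta} = 0 ⇒ P_{Borealis} = 26.375 + 0.25P_{Alta}.
At P_{Alta} = 79: P_{Borealis} = 26.375 + 0.25·79 = 46.125.

46.125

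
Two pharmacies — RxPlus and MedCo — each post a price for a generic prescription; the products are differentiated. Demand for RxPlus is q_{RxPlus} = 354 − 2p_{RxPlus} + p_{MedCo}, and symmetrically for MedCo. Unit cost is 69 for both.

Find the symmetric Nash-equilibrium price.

RxPlus's profit: π = (p_{RxPlus} − 69)(354 − 2p_{RxPlus} + p_{MedCo}).
∂π/∂p_{RxPlus} = 492 − 4p_{RxPlus} + p_{MedCo} = 0 ⇒ p_{RxPlus} = 123 + 0.25p_{MedCo}.
Setting p_{RxPlus} = p_{MedCo} in the reaction function: p_{RxPlus} = 123 + 0.25p_{RxPlus}, so p_{RxPlus} = 123 / 0.75 = 164.

164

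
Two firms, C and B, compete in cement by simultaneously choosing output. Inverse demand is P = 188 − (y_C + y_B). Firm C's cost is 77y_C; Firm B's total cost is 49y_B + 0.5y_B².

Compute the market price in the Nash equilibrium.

Firm C's profit: π = y_C(188 − (y_C + y_B)) − 77y_C.
∂π/∂y_C = 111 − 2y_C − y_B = 0, so y_C = 55.5 − 0.5y_B.
For B: ∂π/∂y_B = 139 − 3y_B − y_C = 0 ⇒ y_B = 139/3 − (1/3)y_C.
Solving the two reaction functions simultaneously: (1 − (−0.5)(−1/3))y_C = 55.5 − 0.5·(139/3), so (5/6)y_C = 97/3 and y_C = 38.8.
Then y_B = 139/3 − (1/3)·38.8 = 33.4.
Equilibrium price: P = 188 − 72.2 = 115.8.

115.8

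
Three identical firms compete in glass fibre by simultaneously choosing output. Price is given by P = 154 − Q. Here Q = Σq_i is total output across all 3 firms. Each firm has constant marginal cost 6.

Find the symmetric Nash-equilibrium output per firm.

A representative firm's profit is π_i = q_i(154 − Q) − 6q_i, with Q = q_i + Σ_{j≠i} q_j.
First-order condition: 148 − 2q_i − Σ_{j≠i} q_j = 0.
In a symmetric equilibrium every firm chooses the same q, so Σ_{j≠i} q_j = 2q. The condition becomes 148 − 4q = 0, giving q = 148/4 = 37.

37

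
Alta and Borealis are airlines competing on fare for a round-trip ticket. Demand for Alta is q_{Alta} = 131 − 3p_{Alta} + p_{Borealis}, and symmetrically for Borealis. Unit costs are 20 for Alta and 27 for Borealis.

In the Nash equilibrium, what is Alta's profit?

Alta's profit: π = (p_{Alta} − 20)(131 − 3p_{Alta} + p_{Borealis}).
∂π/∂p_{Alta} = 191 − 6p_{Alta} + p_{Borealis} = 0 ⇒ p_{Alta} = 191/6 + (1/6)p_{Borealis}.
Similarly p_{Borealis} = 106/3 + (1/6)p_{Alta}.
Substituting the second reaction function into the first: p_{Alta} = 191/6 + (1/6)(106/3 + (1/6)p_{Alta}), which gives (35/36)p_{Alta} = 679/18 ⇒ p_{Alta} = 38.8.
Then p_{Borealis} = 106/3 + (1/6)·38.8 = 41.8.
q_{Alta} = 131 − 3·38.8 + 41.8 = 56.4.
Profit = (38.8 − 20)·56.4 = 1060.32.

1060.32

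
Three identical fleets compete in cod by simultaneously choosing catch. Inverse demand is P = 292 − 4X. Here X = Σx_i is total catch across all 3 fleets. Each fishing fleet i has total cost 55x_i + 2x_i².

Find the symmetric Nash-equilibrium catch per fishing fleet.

A representative fishing fleet's profit is π_i = x_i(292 − 4X) − 55x_i − 2x_i², with X = x_i + Σ_{j≠i} x_j.
First-order condition: 237 − 12x_i − 4Σ_{j≠i} x_j = 0.
With identical fishing fleets, set every x_j = x: then 237 − 12x − 8x = 0, i.e. x = 237/20 = 11.85.

11.85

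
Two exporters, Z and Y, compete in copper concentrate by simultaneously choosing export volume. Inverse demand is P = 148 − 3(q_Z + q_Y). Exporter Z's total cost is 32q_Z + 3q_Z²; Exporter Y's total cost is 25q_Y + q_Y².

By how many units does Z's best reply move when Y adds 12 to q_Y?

-3

Exporter Z's profit: π = q_Z(148 − 3(q_Z + q_Y)) − 32q_Z − 3q_Z².
∂π/∂q_Z = 116 − 12q_Z − 3q_Y = 0, so q_Z = 29/3 − 0.25q_Y.
The reaction-function slope is −0.25, so a 12-unit rise in q_Y moves q_Z by −0.25 × 12 = −3. Z's best response falls — the actions are strategic substitutes.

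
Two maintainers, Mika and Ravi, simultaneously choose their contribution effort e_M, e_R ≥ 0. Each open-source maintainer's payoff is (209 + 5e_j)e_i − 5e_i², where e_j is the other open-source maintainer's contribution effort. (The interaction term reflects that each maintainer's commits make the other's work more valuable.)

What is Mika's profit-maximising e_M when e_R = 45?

43.4

Mika's payoff is (209 + 5e_R)e_M − 5e_M².
∂π/∂e_M = 209 + 5e_R − 10e_M = 0, so e_M = 20.9 + 0.5e_R.
At e_R = 45: e_M = 20.9 + 0.5·45 = 43.4.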